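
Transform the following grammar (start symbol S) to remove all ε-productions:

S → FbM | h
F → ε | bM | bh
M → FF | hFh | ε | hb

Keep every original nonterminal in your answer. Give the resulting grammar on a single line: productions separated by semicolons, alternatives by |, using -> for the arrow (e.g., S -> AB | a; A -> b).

S -> b | h | Fb | bM | FbM; F -> b | bM | bh; M -> F | FF | hb | hh | hFh

Nullable set: {F, M}.
S -> FbM: F, M nullable, giving Fb | FbM | b | bM.
Drop F -> ε.
F -> bM: M nullable, giving b | bM.
Drop M -> ε.
M -> FF: F, F nullable, giving F | FF.
M -> hFh: F nullable, giving hFh | hh.
Unchanged (no nullable symbols): S -> h; F -> bh; M -> hb.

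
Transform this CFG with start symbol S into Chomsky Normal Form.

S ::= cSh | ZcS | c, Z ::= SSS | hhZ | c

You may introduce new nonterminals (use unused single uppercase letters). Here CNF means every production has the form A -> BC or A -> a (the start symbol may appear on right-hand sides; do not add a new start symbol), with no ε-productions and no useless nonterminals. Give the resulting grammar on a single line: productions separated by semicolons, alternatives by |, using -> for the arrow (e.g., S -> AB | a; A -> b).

No ε-productions.
No unit productions to eliminate.
TERM: introduce A -> c, B -> h and substitute in every rule of length ≥2.
BIN: S -> ASB becomes S -> AC, C -> SB; S -> ZAS becomes S -> ZD, D -> AS; Z -> BBZ becomes Z -> BE, E -> BZ; Z -> SSS becomes Z -> SF, F -> SS.

S -> c | AC | ZD; A -> c; B -> h; C -> SB; D -> AS; E -> BZ; F -> SS; Z -> c | BE | SF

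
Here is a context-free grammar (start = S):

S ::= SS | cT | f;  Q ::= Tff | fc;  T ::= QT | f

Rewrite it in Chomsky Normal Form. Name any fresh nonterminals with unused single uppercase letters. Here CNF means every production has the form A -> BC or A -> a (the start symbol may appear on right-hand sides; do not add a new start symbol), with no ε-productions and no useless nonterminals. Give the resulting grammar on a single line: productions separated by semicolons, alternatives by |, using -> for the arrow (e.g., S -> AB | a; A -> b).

No ε-productions.
No unit productions to eliminate.
TERM: introduce B -> c, A -> f and substitute in every rule of length ≥2.
BIN: Q -> TAA becomes Q -> TC, C -> AA.

S -> f | BT | SS; A -> f; B -> c; C -> AA; Q -> AB | TC; T -> f | QT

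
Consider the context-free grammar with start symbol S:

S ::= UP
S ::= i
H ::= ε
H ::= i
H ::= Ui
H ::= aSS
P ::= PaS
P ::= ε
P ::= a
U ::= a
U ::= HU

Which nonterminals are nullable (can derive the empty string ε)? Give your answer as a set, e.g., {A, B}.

{H, P}

Directly nullable (have an ε-rule): {H, P}.
Not nullable: S, U — each has a terminal in every rule's right-hand side or depends on a non-nullable symbol.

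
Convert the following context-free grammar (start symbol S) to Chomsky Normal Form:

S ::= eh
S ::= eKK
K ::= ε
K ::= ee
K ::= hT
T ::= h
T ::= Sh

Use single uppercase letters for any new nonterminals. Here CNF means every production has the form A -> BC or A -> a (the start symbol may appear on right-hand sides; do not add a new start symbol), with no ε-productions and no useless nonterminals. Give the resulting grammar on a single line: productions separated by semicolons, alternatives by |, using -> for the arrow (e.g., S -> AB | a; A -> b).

S -> e | AB | AC | AK; A -> e; B -> h; C -> KK; K -> AA | BT; T -> h | SB

Nullable: {K}; after ε-elimination: S -> e | eK | eh | eKK; K -> ee | hT; T -> h | Sh.
No unit productions to eliminate.
TERM: introduce A -> e, B -> h and substitute in every rule of length ≥2.
BIN: S -> AKK becomes S -> AC, C -> KK.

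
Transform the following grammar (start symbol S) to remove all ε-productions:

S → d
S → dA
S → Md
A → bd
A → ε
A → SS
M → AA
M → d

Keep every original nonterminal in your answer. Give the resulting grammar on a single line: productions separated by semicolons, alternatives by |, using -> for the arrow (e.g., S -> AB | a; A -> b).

S -> d | Md | dA; A -> SS | bd; M -> A | d | AA

Nullable set: {A, M}.
S -> Md: M nullable, giving Md | d.
S -> dA: A nullable, giving d | dA.
Drop A -> ε.
M -> AA: A, A nullable, giving A | AA.
Unchanged (no nullable symbols): S -> d; A -> SS; A -> bd; M -> d.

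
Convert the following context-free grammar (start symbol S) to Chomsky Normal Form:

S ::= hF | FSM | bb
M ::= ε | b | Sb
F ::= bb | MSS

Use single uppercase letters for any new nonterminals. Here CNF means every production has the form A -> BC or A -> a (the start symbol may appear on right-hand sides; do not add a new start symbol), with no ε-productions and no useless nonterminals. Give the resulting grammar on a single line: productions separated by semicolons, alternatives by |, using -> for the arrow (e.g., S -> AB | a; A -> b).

S -> AA | BF | FD | FS; A -> b; B -> h; C -> SS; D -> SM; F -> AA | MC | SS; M -> b | SA

Nullable: {M}; after ε-elimination: S -> FS | bb | hF | FSM; F -> SS | bb | MSS; M -> b | Sb.
No unit productions to eliminate.
TERM: introduce A -> b, B -> h and substitute in every rule of length ≥2.
BIN: F -> MSS becomes F -> MC, C -> SS; S -> FSM becomes S -> FD, D -> SM.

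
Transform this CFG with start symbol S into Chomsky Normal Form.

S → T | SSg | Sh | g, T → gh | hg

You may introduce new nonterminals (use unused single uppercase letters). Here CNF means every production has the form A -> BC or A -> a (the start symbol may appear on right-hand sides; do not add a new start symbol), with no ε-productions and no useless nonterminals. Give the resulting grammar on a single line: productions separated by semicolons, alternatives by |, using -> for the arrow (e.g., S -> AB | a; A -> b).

S -> g | AB | BA | SB | SC; A -> g; B -> h; C -> SA

No ε-productions.
After unit-elimination: S -> g | Sh | gh | hg | SSg; T -> gh | hg.
TERM: introduce A -> g, B -> h and substitute in every rule of length ≥2.
BIN: S -> SSA becomes S -> SC, C -> SA.
Drop unreachable/unproductive: T.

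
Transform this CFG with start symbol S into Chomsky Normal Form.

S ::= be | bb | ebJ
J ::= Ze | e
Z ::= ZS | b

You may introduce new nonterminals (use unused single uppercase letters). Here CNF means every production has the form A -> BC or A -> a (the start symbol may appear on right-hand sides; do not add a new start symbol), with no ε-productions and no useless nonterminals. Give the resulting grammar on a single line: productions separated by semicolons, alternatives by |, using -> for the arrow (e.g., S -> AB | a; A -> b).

S -> AC | BA | BB; A -> e; B -> b; C -> BJ; J -> e | ZA; Z -> b | ZS

No ε-productions.
No unit productions to eliminate.
TERM: introduce B -> b, A -> e and substitute in every rule of length ≥2.
BIN: S -> ABJ becomes S -> AC, C -> BJ.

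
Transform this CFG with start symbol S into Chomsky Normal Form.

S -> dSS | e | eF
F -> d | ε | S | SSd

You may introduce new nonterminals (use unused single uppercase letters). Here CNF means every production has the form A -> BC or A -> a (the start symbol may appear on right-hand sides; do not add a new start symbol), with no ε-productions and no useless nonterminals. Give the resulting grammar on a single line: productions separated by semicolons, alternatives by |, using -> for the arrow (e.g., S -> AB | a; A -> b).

Nullable: {F}; after ε-elimination: S -> e | eF | dSS; F -> S | d | SSd.
After unit-elimination: S -> e | eF | dSS; F -> d | e | eF | SSd | dSS.
TERM: introduce A -> d, B -> e and substitute in every rule of length ≥2.
BIN: F -> ASS becomes F -> AC, C -> SS; F -> SSA becomes F -> SD, D -> SA; S -> ASS becomes S -> AE, E -> SS.

S -> e | AE | BF; A -> d; B -> e; C -> SS; D -> SA; E -> SS; F -> d | e | AC | BF | SD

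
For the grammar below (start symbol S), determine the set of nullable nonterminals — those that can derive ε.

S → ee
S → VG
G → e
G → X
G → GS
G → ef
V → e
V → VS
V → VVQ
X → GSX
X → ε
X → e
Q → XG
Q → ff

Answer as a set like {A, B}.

{G, Q, X}

Directly nullable (have an ε-rule): {X}.
G is nullable via G -> X (every symbol on the right is already known nullable).
Q is nullable via Q -> XG (every symbol on the right is already known nullable).
Not nullable: S, V — each has a terminal in every rule's right-hand side or depends on a non-nullable symbol.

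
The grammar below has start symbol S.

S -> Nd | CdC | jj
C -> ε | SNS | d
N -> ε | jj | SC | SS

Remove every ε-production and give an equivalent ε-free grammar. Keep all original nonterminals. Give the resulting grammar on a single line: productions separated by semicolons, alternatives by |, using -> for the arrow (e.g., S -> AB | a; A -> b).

Nullable set: {C, N}.
S -> CdC: C, C nullable, giving Cd | CdC | d | dC.
S -> Nd: N nullable, giving Nd | d.
Drop C -> ε.
C -> SNS: N nullable, giving SNS | SS.
Drop N -> ε.
N -> SC: C nullable, giving S | SC.
Unchanged (no nullable symbols): S -> jj; C -> d; N -> SS; N -> jj.

S -> d | Cd | Nd | dC | jj | CdC; C -> d | SS | SNS; N -> S | SC | SS | jj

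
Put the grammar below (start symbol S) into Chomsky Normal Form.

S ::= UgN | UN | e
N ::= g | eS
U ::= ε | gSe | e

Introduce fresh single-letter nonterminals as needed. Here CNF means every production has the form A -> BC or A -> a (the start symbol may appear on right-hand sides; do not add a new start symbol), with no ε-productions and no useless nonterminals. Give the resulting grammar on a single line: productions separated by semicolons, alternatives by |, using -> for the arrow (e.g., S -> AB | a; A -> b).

Nullable: {U}; after ε-elimination: S -> N | e | UN | gN | UgN; N -> g | eS; U -> e | gSe.
After unit-elimination: S -> e | g | UN | eS | gN | UgN; N -> g | eS; U -> e | gSe.
TERM: introduce A -> e, B -> g and substitute in every rule of length ≥2.
BIN: S -> UBN becomes S -> UC, C -> BN; U -> BSA becomes U -> BD, D -> SA.

S -> e | g | AS | BN | UC | UN; A -> e; B -> g; C -> BN; D -> SA; N -> g | AS; U -> e | BD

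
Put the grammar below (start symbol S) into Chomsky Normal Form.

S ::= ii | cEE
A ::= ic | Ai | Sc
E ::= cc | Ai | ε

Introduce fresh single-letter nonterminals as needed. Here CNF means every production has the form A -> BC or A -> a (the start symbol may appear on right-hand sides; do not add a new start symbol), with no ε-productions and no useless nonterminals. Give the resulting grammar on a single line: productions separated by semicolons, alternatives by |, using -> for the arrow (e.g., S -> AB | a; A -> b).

Nullable: {E}; after ε-elimination: S -> c | cE | ii | cEE; A -> Ai | Sc | ic; E -> Ai | cc.
No unit productions to eliminate.
TERM: introduce C -> c, B -> i and substitute in every rule of length ≥2.
BIN: S -> CEE becomes S -> CD, D -> EE.

S -> c | BB | CD | CE; A -> AB | BC | SC; B -> i; C -> c; D -> EE; E -> AB | CC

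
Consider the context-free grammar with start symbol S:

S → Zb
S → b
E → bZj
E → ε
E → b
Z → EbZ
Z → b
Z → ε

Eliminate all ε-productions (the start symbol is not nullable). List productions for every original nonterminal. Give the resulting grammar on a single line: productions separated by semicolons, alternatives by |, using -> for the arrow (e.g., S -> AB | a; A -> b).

Nullable set: {E, Z}.
S -> Zb: Z nullable, giving Zb | b.
Drop E -> ε.
E -> bZj: Z nullable, giving bZj | bj.
Drop Z -> ε.
Z -> EbZ: E, Z nullable, giving Eb | EbZ | b | bZ.
Unchanged (no nullable symbols): S -> b; E -> b; Z -> b.

S -> b | Zb; E -> b | bj | bZj; Z -> b | Eb | bZ | EbZ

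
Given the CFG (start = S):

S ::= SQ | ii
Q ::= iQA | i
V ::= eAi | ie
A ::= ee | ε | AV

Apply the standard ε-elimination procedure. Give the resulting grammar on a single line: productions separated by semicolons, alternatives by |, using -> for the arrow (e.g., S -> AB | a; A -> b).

Nullable set: {A}.
Drop A -> ε.
A -> AV: A nullable, giving AV | V.
Q -> iQA: A nullable, giving iQ | iQA.
V -> eAi: A nullable, giving eAi | ei.
Unchanged (no nullable symbols): S -> SQ; S -> ii; A -> ee; Q -> i; V -> ie.

S -> SQ | ii; A -> V | AV | ee; Q -> i | iQ | iQA; V -> ei | ie | eAi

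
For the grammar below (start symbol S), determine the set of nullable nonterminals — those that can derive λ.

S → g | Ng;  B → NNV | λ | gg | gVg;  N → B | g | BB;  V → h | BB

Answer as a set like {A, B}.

{B, N, V}

Directly nullable (have an ε-rule): {B}.
N is nullable via N -> B (every symbol on the right is already known nullable).
V is nullable via V -> BB (every symbol on the right is already known nullable).
Not nullable: S — each has a terminal in every rule's right-hand side or depends on a non-nullable symbol.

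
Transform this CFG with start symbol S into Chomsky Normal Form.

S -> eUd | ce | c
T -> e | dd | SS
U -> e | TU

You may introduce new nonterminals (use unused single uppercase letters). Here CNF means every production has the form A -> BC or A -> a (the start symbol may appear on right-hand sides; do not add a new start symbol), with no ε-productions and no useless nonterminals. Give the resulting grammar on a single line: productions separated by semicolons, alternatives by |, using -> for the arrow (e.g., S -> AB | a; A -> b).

No ε-productions.
No unit productions to eliminate.
TERM: introduce A -> c, C -> d, B -> e and substitute in every rule of length ≥2.
BIN: S -> BUC becomes S -> BD, D -> UC.

S -> c | AB | BD; A -> c; B -> e; C -> d; D -> UC; T -> e | CC | SS; U -> e | TU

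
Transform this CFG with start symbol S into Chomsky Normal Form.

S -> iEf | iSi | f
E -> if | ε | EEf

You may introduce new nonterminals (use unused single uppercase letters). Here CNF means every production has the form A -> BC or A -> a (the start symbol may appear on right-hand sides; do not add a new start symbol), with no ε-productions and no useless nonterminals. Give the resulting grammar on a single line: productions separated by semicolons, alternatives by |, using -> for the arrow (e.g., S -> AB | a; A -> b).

S -> f | BA | BD | BF; A -> f; B -> i; C -> EA; D -> EA; E -> f | BA | EA | EC; F -> SB

Nullable: {E}; after ε-elimination: S -> f | if | iEf | iSi; E -> f | Ef | if | EEf.
No unit productions to eliminate.
TERM: introduce A -> f, B -> i and substitute in every rule of length ≥2.
BIN: E -> EEA becomes E -> EC, C -> EA; S -> BEA becomes S -> BD, D -> EA; S -> BSB becomes S -> BF, F -> SB.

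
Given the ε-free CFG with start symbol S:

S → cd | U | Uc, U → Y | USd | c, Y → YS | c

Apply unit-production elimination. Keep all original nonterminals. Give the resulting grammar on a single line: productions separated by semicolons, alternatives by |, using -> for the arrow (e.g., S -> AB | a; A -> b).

Unit productions: S->U, U->Y.
Unit pairs (A ⇒* B via units): (S,U), (S,Y), (U,Y).
S: inherits non-unit rules of {S, U, Y} → USd | Uc | YS | c | cd.
U: inherits non-unit rules of {U, Y} → USd | YS | c.
Y: inherits non-unit rules of {Y} → YS | c.

S -> c | Uc | YS | cd | USd; U -> c | YS | USd; Y -> c | YS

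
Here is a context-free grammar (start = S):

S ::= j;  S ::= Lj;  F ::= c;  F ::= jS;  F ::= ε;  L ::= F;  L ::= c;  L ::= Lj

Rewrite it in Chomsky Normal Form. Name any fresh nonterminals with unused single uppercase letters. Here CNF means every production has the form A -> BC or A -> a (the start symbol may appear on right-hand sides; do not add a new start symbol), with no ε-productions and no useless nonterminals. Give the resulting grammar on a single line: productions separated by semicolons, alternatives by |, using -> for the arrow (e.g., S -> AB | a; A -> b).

Nullable: {F, L}; after ε-elimination: S -> j | Lj; F -> c | jS; L -> F | c | j | Lj.
After unit-elimination: S -> j | Lj; F -> c | jS; L -> c | j | Lj | jS.
TERM: introduce A -> j and substitute in every rule of length ≥2.
Drop unreachable/unproductive: F.

S -> j | LA; A -> j; L -> c | j | AS | LA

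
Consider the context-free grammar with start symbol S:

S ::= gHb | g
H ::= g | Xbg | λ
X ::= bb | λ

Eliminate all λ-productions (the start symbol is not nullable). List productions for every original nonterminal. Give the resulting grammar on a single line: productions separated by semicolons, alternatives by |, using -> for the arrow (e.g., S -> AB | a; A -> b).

Nullable set: {H, X}.
S -> gHb: H nullable, giving gHb | gb.
Drop H -> λ.
H -> Xbg: X nullable, giving Xbg | bg.
Drop X -> λ.
Unchanged (no nullable symbols): S -> g; H -> g; X -> bb.

S -> g | gb | gHb; H -> g | bg | Xbg; X -> bb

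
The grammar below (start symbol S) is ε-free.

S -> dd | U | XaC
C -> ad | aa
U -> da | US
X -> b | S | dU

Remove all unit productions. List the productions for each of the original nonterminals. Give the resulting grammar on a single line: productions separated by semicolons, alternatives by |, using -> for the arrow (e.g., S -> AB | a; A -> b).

S -> US | da | dd | XaC; C -> aa | ad; U -> US | da; X -> b | US | dU | da | dd | XaC

Unit productions: S->U, X->S.
Unit pairs (A ⇒* B via units): (S,U), (X,S), (X,U).
S: inherits non-unit rules of {S, U} → US | XaC | da | dd.
C: inherits non-unit rules of {C} → aa | ad.
U: inherits non-unit rules of {U} → US | da.
X: inherits non-unit rules of {S, U, X} → US | XaC | b | dU | da | dd.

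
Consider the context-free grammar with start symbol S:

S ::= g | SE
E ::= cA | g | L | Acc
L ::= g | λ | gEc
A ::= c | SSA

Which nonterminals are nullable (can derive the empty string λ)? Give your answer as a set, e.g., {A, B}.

{E, L}

Directly nullable (have an ε-rule): {L}.
E is nullable via E -> L (every symbol on the right is already known nullable).
Not nullable: A, S — each has a terminal in every rule's right-hand side or depends on a non-nullable symbol.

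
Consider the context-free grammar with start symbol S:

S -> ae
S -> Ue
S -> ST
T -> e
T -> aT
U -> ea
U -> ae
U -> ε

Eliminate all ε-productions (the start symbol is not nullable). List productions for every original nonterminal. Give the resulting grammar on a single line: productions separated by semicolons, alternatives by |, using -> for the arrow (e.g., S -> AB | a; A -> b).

S -> e | ST | Ue | ae; T -> e | aT; U -> ae | ea

Nullable set: {U}.
S -> Ue: U nullable, giving Ue | e.
Drop U -> ε.
Unchanged (no nullable symbols): S -> ST; S -> ae; T -> aT; T -> e; U -> ae; U -> ea.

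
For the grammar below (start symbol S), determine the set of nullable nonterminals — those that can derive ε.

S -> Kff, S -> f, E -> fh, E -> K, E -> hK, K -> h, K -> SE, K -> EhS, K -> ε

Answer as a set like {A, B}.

{E, K}

Directly nullable (have an ε-rule): {K}.
E is nullable via E -> K (every symbol on the right is already known nullable).
Not nullable: S — each has a terminal in every rule's right-hand side or depends on a non-nullable symbol.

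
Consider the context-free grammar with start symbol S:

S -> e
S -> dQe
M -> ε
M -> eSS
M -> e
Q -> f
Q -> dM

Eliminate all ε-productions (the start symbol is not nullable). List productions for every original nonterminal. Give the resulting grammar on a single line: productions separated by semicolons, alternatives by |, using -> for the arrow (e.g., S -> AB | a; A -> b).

S -> e | dQe; M -> e | eSS; Q -> d | f | dM

Nullable set: {M}.
Drop M -> ε.
Q -> dM: M nullable, giving d | dM.
Unchanged (no nullable symbols): S -> dQe; S -> e; M -> e; M -> eSS; Q -> f.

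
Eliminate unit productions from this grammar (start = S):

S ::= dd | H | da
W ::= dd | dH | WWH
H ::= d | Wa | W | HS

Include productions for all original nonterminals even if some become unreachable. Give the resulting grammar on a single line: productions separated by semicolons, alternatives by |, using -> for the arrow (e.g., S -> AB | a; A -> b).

S -> d | HS | Wa | dH | da | dd | WWH; H -> d | HS | Wa | dH | dd | WWH; W -> dH | dd | WWH

Unit productions: H->W, S->H.
Unit pairs (A ⇒* B via units): (H,W), (S,H), (S,W).
S: inherits non-unit rules of {H, S, W} → HS | WWH | Wa | d | dH | da | dd.
H: inherits non-unit rules of {H, W} → HS | WWH | Wa | d | dH | dd.
W: inherits non-unit rules of {W} → WWH | dH | dd.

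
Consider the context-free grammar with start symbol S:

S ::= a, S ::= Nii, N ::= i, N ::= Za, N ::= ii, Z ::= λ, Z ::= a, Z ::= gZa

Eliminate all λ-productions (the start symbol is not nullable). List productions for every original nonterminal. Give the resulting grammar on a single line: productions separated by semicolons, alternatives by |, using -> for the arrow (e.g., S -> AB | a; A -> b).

S -> a | Nii; N -> a | i | Za | ii; Z -> a | ga | gZa

Nullable set: {Z}.
N -> Za: Z nullable, giving Za | a.
Drop Z -> λ.
Z -> gZa: Z nullable, giving gZa | ga.
Unchanged (no nullable symbols): S -> Nii; S -> a; N -> i; N -> ii; Z -> a.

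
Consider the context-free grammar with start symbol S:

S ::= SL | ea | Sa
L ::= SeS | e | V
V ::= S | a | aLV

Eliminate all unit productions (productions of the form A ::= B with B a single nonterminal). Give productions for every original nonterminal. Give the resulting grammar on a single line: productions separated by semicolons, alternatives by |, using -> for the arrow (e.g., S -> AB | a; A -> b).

S -> SL | Sa | ea; L -> a | e | SL | Sa | ea | SeS | aLV; V -> a | SL | Sa | ea | aLV

Unit productions: L->V, V->S.
Unit pairs (A ⇒* B via units): (L,S), (L,V), (V,S).
S: inherits non-unit rules of {S} → SL | Sa | ea.
L: inherits non-unit rules of {L, S, V} → SL | Sa | SeS | a | aLV | e | ea.
V: inherits non-unit rules of {S, V} → SL | Sa | a | aLV | ea.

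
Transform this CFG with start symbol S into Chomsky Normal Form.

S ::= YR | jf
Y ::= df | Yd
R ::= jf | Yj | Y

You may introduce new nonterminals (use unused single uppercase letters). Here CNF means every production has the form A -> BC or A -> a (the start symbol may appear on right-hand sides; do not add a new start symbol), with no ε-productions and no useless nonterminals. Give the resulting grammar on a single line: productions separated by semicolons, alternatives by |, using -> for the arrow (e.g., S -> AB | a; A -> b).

No ε-productions.
After unit-elimination: S -> YR | jf; R -> Yd | Yj | df | jf; Y -> Yd | df.
TERM: introduce A -> d, C -> f, B -> j and substitute in every rule of length ≥2.

S -> BC | YR; A -> d; B -> j; C -> f; R -> AC | BC | YA | YB; Y -> AC | YA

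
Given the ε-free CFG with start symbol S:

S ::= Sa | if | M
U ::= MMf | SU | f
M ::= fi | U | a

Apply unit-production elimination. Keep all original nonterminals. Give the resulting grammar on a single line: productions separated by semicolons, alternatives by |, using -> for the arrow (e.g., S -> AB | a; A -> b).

S -> a | f | SU | Sa | fi | if | MMf; M -> a | f | SU | fi | MMf; U -> f | SU | MMf

Unit productions: M->U, S->M.
Unit pairs (A ⇒* B via units): (M,U), (S,M), (S,U).
S: inherits non-unit rules of {M, S, U} → MMf | SU | Sa | a | f | fi | if.
M: inherits non-unit rules of {M, U} → MMf | SU | a | f | fi.
U: inherits non-unit rules of {U} → MMf | SU | f.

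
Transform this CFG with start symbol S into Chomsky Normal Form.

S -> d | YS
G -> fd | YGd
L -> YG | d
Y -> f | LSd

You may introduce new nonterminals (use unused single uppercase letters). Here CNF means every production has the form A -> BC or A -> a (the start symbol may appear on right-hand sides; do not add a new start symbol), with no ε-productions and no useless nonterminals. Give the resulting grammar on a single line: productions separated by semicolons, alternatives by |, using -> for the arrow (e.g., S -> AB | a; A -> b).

S -> d | YS; A -> d; B -> f; C -> GA; D -> SA; G -> BA | YC; L -> d | YG; Y -> f | LD

No ε-productions.
No unit productions to eliminate.
TERM: introduce A -> d, B -> f and substitute in every rule of length ≥2.
BIN: G -> YGA becomes G -> YC, C -> GA; Y -> LSA becomes Y -> LD, D -> SA.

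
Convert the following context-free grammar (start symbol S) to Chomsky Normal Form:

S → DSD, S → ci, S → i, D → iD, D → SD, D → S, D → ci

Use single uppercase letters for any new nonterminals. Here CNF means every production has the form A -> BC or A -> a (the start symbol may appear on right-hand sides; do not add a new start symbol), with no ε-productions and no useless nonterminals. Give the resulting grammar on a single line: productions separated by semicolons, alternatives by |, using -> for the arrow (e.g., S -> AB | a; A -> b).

S -> i | AB | DE; A -> c; B -> i; C -> SD; D -> i | AB | BD | DC | SD; E -> SD

No ε-productions.
After unit-elimination: S -> i | ci | DSD; D -> i | SD | ci | iD | DSD.
TERM: introduce A -> c, B -> i and substitute in every rule of length ≥2.
BIN: D -> DSD becomes D -> DC, C -> SD; S -> DSD becomes S -> DE, E -> SD.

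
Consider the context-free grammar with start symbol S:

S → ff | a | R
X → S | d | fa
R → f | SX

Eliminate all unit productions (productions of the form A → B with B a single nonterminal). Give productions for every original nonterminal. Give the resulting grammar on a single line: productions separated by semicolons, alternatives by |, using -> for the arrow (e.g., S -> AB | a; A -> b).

Unit productions: S->R, X->S.
Unit pairs (A ⇒* B via units): (S,R), (X,R), (X,S).
S: inherits non-unit rules of {R, S} → SX | a | f | ff.
R: inherits non-unit rules of {R} → SX | f.
X: inherits non-unit rules of {R, S, X} → SX | a | d | f | fa | ff.

S -> a | f | SX | ff; R -> f | SX; X -> a | d | f | SX | fa | ff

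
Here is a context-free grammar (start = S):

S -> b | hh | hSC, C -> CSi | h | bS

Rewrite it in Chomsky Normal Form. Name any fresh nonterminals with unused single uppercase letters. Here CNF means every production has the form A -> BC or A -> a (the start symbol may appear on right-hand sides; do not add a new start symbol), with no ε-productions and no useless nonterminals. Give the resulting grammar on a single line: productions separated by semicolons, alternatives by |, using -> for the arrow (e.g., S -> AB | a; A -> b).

No ε-productions.
No unit productions to eliminate.
TERM: introduce B -> b, D -> h, A -> i and substitute in every rule of length ≥2.
BIN: C -> CSA becomes C -> CE, E -> SA; S -> DSC becomes S -> DF, F -> SC.

S -> b | DD | DF; A -> i; B -> b; C -> h | BS | CE; D -> h; E -> SA; F -> SC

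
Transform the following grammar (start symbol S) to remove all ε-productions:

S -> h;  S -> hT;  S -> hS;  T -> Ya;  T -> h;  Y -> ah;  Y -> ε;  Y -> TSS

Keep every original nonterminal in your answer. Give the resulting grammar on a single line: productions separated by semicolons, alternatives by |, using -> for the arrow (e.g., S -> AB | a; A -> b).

S -> h | hS | hT; T -> a | h | Ya; Y -> ah | TSS

Nullable set: {Y}.
T -> Ya: Y nullable, giving Ya | a.
Drop Y -> ε.
Unchanged (no nullable symbols): S -> h; S -> hS; S -> hT; T -> h; Y -> TSS; Y -> ah.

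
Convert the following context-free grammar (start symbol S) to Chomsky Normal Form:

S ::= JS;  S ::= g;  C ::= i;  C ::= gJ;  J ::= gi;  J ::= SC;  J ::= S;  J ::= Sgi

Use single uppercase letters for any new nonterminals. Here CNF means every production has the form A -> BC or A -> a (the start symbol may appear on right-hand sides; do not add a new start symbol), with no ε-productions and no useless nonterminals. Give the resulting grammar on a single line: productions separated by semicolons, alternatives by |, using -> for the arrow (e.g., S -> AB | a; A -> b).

No ε-productions.
After unit-elimination: S -> g | JS; C -> i | gJ; J -> g | JS | SC | gi | Sgi.
TERM: introduce A -> g, B -> i and substitute in every rule of length ≥2.
BIN: J -> SAB becomes J -> SD, D -> AB.

S -> g | JS; A -> g; B -> i; C -> i | AJ; D -> AB; J -> g | AB | JS | SC | SD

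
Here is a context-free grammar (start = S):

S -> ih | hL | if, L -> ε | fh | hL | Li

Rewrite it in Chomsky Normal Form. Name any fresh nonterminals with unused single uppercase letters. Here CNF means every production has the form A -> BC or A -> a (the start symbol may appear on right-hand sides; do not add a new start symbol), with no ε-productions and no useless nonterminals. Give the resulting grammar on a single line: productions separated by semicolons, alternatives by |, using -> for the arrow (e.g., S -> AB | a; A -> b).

S -> h | AB | AC | CL; A -> i; B -> f; C -> h; L -> h | i | BC | CL | LA

Nullable: {L}; after ε-elimination: S -> h | hL | if | ih; L -> h | i | Li | fh | hL.
No unit productions to eliminate.
TERM: introduce B -> f, C -> h, A -> i and substitute in every rule of length ≥2.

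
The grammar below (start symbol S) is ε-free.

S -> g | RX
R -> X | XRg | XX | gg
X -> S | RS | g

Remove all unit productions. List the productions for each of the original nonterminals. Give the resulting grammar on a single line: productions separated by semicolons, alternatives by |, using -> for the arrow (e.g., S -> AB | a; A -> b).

S -> g | RX; R -> g | RS | RX | XX | gg | XRg; X -> g | RS | RX

Unit productions: R->X, X->S.
Unit pairs (A ⇒* B via units): (R,S), (R,X), (X,S).
S: inherits non-unit rules of {S} → RX | g.
R: inherits non-unit rules of {R, S, X} → RS | RX | XRg | XX | g | gg.
X: inherits non-unit rules of {S, X} → RS | RX | g.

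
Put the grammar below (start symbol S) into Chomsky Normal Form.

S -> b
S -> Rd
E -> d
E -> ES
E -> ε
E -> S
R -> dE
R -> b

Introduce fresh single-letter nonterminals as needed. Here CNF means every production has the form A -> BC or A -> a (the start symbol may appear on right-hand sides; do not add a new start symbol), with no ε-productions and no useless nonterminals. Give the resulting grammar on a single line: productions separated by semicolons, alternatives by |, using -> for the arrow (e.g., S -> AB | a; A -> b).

Nullable: {E}; after ε-elimination: S -> b | Rd; E -> S | d | ES; R -> b | d | dE.
After unit-elimination: S -> b | Rd; E -> b | d | ES | Rd; R -> b | d | dE.
TERM: introduce A -> d and substitute in every rule of length ≥2.

S -> b | RA; A -> d; E -> b | d | ES | RA; R -> b | d | AE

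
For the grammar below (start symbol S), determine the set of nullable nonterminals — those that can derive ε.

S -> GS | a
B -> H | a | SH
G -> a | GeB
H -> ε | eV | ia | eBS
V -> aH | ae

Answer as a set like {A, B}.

{B, H}

Directly nullable (have an ε-rule): {H}.
B is nullable via B -> H (every symbol on the right is already known nullable).
Not nullable: G, S, V — each has a terminal in every rule's right-hand side or depends on a non-nullable symbol.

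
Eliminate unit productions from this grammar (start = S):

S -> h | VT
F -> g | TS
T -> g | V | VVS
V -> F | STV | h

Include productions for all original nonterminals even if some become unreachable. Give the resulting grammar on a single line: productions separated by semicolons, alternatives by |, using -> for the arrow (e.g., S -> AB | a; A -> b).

Unit productions: T->V, V->F.
Unit pairs (A ⇒* B via units): (T,F), (T,V), (V,F).
S: inherits non-unit rules of {S} → VT | h.
F: inherits non-unit rules of {F} → TS | g.
T: inherits non-unit rules of {F, T, V} → STV | TS | VVS | g | h.
V: inherits non-unit rules of {F, V} → STV | TS | g | h.

S -> h | VT; F -> g | TS; T -> g | h | TS | STV | VVS; V -> g | h | TS | STV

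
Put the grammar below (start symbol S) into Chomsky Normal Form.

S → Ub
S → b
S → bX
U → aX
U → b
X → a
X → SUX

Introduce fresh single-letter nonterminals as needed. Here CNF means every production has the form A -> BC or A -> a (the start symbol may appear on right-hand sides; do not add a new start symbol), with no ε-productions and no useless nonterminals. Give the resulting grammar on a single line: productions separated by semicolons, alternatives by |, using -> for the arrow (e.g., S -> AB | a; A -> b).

No ε-productions.
No unit productions to eliminate.
TERM: introduce B -> a, A -> b and substitute in every rule of length ≥2.
BIN: X -> SUX becomes X -> SC, C -> UX.

S -> b | AX | UA; A -> b; B -> a; C -> UX; U -> b | BX; X -> a | SC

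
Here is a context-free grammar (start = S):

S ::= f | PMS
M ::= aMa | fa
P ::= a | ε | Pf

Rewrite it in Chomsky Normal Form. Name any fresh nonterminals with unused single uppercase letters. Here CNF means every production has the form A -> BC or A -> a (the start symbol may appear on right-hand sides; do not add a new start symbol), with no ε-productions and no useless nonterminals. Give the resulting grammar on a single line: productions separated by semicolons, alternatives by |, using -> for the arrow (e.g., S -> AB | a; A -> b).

S -> f | MS | PD; A -> a; B -> f; C -> MA; D -> MS; M -> AC | BA; P -> a | f | PB

Nullable: {P}; after ε-elimination: S -> f | MS | PMS; M -> fa | aMa; P -> a | f | Pf.
No unit productions to eliminate.
TERM: introduce A -> a, B -> f and substitute in every rule of length ≥2.
BIN: M -> AMA becomes M -> AC, C -> MA; S -> PMS becomes S -> PD, D -> MS.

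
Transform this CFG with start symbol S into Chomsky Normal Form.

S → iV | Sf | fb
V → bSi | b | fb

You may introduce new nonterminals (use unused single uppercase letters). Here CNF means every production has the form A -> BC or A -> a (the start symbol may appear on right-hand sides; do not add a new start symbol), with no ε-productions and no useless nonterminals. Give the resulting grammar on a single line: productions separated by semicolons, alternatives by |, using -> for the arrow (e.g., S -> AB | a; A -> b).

No ε-productions.
No unit productions to eliminate.
TERM: introduce B -> b, A -> f, C -> i and substitute in every rule of length ≥2.
BIN: V -> BSC becomes V -> BD, D -> SC.

S -> AB | CV | SA; A -> f; B -> b; C -> i; D -> SC; V -> b | AB | BD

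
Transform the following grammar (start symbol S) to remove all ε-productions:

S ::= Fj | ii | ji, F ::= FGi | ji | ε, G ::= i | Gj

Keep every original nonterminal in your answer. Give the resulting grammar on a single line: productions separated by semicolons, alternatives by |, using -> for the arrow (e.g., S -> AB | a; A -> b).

Nullable set: {F}.
S -> Fj: F nullable, giving Fj | j.
Drop F -> ε.
F -> FGi: F nullable, giving FGi | Gi.
Unchanged (no nullable symbols): S -> ii; S -> ji; F -> ji; G -> Gj; G -> i.

S -> j | Fj | ii | ji; F -> Gi | ji | FGi; G -> i | Gj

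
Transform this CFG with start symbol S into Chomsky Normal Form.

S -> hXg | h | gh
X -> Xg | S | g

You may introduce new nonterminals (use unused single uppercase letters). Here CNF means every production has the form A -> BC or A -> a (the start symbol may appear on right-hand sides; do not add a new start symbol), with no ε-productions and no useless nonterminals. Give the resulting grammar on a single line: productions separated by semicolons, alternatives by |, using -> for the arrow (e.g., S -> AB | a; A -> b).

No ε-productions.
After unit-elimination: S -> h | gh | hXg; X -> g | h | Xg | gh | hXg.
TERM: introduce A -> g, B -> h and substitute in every rule of length ≥2.
BIN: S -> BXA becomes S -> BC, C -> XA; X -> BXA becomes X -> BD, D -> XA.

S -> h | AB | BC; A -> g; B -> h; C -> XA; D -> XA; X -> g | h | AB | BD | XA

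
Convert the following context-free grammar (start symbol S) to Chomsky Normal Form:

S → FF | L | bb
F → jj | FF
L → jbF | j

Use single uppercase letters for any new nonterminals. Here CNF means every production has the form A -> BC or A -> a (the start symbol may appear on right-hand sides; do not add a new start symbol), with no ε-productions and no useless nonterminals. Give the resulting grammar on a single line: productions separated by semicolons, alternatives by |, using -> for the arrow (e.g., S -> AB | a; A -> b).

S -> j | AD | BB | FF; A -> j; B -> b; D -> BF; F -> AA | FF

No ε-productions.
After unit-elimination: S -> j | FF | bb | jbF; F -> FF | jj; L -> j | jbF.
TERM: introduce B -> b, A -> j and substitute in every rule of length ≥2.
BIN: L -> ABF becomes L -> AC, C -> BF; S -> ABF becomes S -> AD, D -> BF.
Drop unreachable/unproductive: L.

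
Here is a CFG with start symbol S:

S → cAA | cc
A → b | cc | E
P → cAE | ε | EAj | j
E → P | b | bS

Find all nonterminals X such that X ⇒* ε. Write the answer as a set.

Directly nullable (have an ε-rule): {P}.
E is nullable via E -> P (every symbol on the right is already known nullable).
A is nullable via A -> E (every symbol on the right is already known nullable).
Not nullable: S — each has a terminal in every rule's right-hand side or depends on a non-nullable symbol.

{A, E, P}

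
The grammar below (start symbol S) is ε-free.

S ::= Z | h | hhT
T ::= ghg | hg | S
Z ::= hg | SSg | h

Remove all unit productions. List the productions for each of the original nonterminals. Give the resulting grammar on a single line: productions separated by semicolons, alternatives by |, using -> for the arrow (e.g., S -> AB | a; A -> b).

S -> h | hg | SSg | hhT; T -> h | hg | SSg | ghg | hhT; Z -> h | hg | SSg

Unit productions: S->Z, T->S.
Unit pairs (A ⇒* B via units): (S,Z), (T,S), (T,Z).
S: inherits non-unit rules of {S, Z} → SSg | h | hg | hhT.
T: inherits non-unit rules of {S, T, Z} → SSg | ghg | h | hg | hhT.
Z: inherits non-unit rules of {Z} → SSg | h | hg.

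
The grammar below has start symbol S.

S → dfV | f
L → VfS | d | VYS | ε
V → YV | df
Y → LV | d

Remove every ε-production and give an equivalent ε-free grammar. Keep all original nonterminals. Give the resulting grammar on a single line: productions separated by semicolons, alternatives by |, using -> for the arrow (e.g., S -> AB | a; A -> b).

S -> f | dfV; L -> d | VYS | VfS; V -> YV | df; Y -> V | d | LV

Nullable set: {L}.
Drop L -> ε.
Y -> LV: L nullable, giving LV | V.
Unchanged (no nullable symbols): S -> dfV; S -> f; L -> VYS; L -> VfS; L -> d; V -> YV; V -> df; Y -> d.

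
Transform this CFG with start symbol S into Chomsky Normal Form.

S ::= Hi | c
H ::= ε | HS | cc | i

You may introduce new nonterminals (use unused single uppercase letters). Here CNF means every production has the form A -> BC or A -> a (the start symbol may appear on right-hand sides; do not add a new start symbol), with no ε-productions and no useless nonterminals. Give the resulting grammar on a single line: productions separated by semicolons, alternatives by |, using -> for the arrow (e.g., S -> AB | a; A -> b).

S -> c | i | HA; A -> i; B -> c; H -> c | i | BB | HA | HS

Nullable: {H}; after ε-elimination: S -> c | i | Hi; H -> S | i | HS | cc.
After unit-elimination: S -> c | i | Hi; H -> c | i | HS | Hi | cc.
TERM: introduce B -> c, A -> i and substitute in every rule of length ≥2.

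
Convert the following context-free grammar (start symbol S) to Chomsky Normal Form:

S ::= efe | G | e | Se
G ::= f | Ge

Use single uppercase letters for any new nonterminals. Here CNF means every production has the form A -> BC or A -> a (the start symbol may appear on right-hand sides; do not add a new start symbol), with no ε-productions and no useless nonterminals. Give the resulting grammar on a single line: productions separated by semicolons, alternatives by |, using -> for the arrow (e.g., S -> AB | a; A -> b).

S -> e | f | AC | GA | SA; A -> e; B -> f; C -> BA; G -> f | GA

No ε-productions.
After unit-elimination: S -> e | f | Ge | Se | efe; G -> f | Ge.
TERM: introduce A -> e, B -> f and substitute in every rule of length ≥2.
BIN: S -> ABA becomes S -> AC, C -> BA.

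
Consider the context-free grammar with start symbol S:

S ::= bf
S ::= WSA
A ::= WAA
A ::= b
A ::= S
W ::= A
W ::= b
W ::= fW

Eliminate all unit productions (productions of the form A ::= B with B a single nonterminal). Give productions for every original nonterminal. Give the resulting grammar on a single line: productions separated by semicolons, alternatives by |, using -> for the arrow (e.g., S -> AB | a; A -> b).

S -> bf | WSA; A -> b | bf | WAA | WSA; W -> b | bf | fW | WAA | WSA

Unit productions: A->S, W->A.
Unit pairs (A ⇒* B via units): (A,S), (W,A), (W,S).
S: inherits non-unit rules of {S} → WSA | bf.
A: inherits non-unit rules of {A, S} → WAA | WSA | b | bf.
W: inherits non-unit rules of {A, S, W} → WAA | WSA | b | bf | fW.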